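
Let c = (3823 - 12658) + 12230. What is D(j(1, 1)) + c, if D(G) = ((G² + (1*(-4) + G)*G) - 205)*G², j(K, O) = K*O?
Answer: 3188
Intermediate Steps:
c = 3395 (c = -8835 + 12230 = 3395)
D(G) = G²*(-205 + G² + G*(-4 + G)) (D(G) = ((G² + (-4 + G)*G) - 205)*G² = ((G² + G*(-4 + G)) - 205)*G² = (-205 + G² + G*(-4 + G))*G² = G²*(-205 + G² + G*(-4 + G)))
D(j(1, 1)) + c = (1*1)²*(-205 - 4 + 2*(1*1)²) + 3395 = 1²*(-205 - 4*1 + 2*1²) + 3395 = 1*(-205 - 4 + 2*1) + 3395 = 1*(-205 - 4 + 2) + 3395 = 1*(-207) + 3395 = -207 + 3395 = 3188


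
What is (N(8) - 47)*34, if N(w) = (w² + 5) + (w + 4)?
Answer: 1156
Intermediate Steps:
N(w) = 9 + w + w² (N(w) = (5 + w²) + (4 + w) = 9 + w + w²)
(N(8) - 47)*34 = ((9 + 8 + 8²) - 47)*34 = ((9 + 8 + 64) - 47)*34 = (81 - 47)*34 = 34*34 = 1156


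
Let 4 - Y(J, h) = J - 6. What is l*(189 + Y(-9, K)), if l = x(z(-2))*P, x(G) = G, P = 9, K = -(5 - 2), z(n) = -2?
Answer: -3744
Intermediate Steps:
K = -3 (K = -1*3 = -3)
Y(J, h) = 10 - J (Y(J, h) = 4 - (J - 6) = 4 - (-6 + J) = 4 + (6 - J) = 10 - J)
l = -18 (l = -2*9 = -18)
l*(189 + Y(-9, K)) = -18*(189 + (10 - 1*(-9))) = -18*(189 + (10 + 9)) = -18*(189 + 19) = -18*208 = -3744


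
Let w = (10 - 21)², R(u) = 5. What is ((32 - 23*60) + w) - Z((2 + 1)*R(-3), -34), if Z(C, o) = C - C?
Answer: -1227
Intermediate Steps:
Z(C, o) = 0
w = 121 (w = (-11)² = 121)
((32 - 23*60) + w) - Z((2 + 1)*R(-3), -34) = ((32 - 23*60) + 121) - 1*0 = ((32 - 1380) + 121) + 0 = (-1348 + 121) + 0 = -1227 + 0 = -1227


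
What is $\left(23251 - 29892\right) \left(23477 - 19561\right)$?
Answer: $-26006156$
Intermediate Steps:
$\left(23251 - 29892\right) \left(23477 - 19561\right) = \left(-6641\right) 3916 = -26006156$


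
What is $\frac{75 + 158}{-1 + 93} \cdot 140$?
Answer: $\frac{8155}{23} \approx 354.57$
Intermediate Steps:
$\frac{75 + 158}{-1 + 93} \cdot 140 = \frac{233}{92} \cdot 140 = \frac{8155}{23}$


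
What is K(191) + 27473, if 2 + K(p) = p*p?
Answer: 63952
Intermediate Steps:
K(p) = -2 + p² (K(p) = -2 + p*p = -2 + p²)
K(191) + 27473 = (-2 + 191²) + 27473 = (-2 + 36481) + 27473 = 36479 + 27473 = 63952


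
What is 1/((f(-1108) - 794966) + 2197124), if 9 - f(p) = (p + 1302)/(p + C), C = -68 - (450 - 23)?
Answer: 1603/2247673895 ≈ 7.1318e-7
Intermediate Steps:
C = -495 (C = -68 - 1*427 = -68 - 427 = -495)
f(p) = 9 - (1302 + p)/(-495 + p) (f(p) = 9 - (p + 1302)/(p - 495) = 9 - (1302 + p)/(-495 + p))
1/((f(-1108) - 794966) + 2197124) = 1/(((-5757 + 8*(-1108))/(-495 - 1108) - 794966) + 2197124) = 1/(((-5757 - 8864)/(-1603) - 794966) + 2197124) = 1/((-1/1603*(-14621) - 794966) + 2197124) = 1/((14621/1603 - 794966) + 2197124) = 1/(-1274315877/1603 + 2197124) = 1/(2247673895/1603) = 1603/2247673895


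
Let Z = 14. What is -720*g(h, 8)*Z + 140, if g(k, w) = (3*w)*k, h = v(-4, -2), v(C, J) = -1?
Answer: 242060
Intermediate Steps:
h = -1
g(k, w) = 3*k*w
-720*g(h, 8)*Z + 140 = -720*3*(-1)*8*14 + 140 = -(-17280)*14 + 140 = -720*(-336) + 140 = 241920 + 140 = 242060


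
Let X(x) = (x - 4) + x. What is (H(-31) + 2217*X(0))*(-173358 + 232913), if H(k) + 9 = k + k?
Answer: -532362145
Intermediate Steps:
H(k) = -9 + 2*k (H(k) = -9 + (k + k) = -9 + 2*k)
X(x) = -4 + 2*x (X(x) = (-4 + x) + x = -4 + 2*x)
(H(-31) + 2217*X(0))*(-173358 + 232913) = ((-9 + 2*(-31)) + 2217*(-4 + 2*0))*(-173358 + 232913) = ((-9 - 62) + 2217*(-4 + 0))*59555 = (-71 + 2217*(-4))*59555 = (-71 - 8868)*59555 = -8939*59555 = -532362145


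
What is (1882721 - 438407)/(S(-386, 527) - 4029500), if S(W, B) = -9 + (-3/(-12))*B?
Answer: -1925752/5372503 ≈ -0.35845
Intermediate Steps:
S(W, B) = -9 + B/4 (S(W, B) = -9 + (-3*(-1/12))*B = -9 + B/4)
(1882721 - 438407)/(S(-386, 527) - 4029500) = (1882721 - 438407)/((-9 + (¼)*527) - 4029500) = 1444314/((-9 + 527/4) - 4029500) = 1444314/(491/4 - 4029500) = 1444314/(-16117509/4) = 1444314*(-4/16117509) = -1925752/5372503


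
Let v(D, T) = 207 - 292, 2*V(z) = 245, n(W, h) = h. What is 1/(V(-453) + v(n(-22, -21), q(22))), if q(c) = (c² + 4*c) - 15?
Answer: 2/75 ≈ 0.026667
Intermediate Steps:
q(c) = -15 + c² + 4*c
V(z) = 245/2 (V(z) = (½)*245 = 245/2)
v(D, T) = -85
1/(V(-453) + v(n(-22, -21), q(22))) = 1/(245/2 - 85) = 1/(75/2) = 2/75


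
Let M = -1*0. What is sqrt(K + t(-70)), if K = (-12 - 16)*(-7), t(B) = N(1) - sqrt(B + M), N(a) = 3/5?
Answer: sqrt(4915 - 25*I*sqrt(70))/5 ≈ 14.025 - 0.29828*I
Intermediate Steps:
N(a) = 3/5 (N(a) = 3*(1/5) = 3/5)
M = 0
t(B) = 3/5 - sqrt(B) (t(B) = 3/5 - sqrt(B + 0) = 3/5 - sqrt(B))
K = 196 (K = -28*(-7) = 196)
sqrt(K + t(-70)) = sqrt(196 + (3/5 - sqrt(-70))) = sqrt(196 + (3/5 - I*sqrt(70))) = sqrt(983/5 - I*sqrt(70))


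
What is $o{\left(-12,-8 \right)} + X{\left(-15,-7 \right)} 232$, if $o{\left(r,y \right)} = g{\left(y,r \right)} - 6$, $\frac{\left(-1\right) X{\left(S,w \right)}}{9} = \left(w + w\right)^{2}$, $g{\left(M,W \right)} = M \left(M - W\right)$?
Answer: $-409286$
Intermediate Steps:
$X{\left(S,w \right)} = - 36 w^{2}$ ($X{\left(S,w \right)} = - 9 \left(w + w\right)^{2} = - 9 \left(2 w\right)^{2} = - 9 \cdot 4 w^{2} = - 36 w^{2}$)
$o{\left(r,y \right)} = -6 + y \left(y - r\right)$ ($o{\left(r,y \right)} = y \left(y - r\right) - 6 = -6 + y \left(y - r\right)$)
$o{\left(-12,-8 \right)} + X{\left(-15,-7 \right)} 232 = \left(-6 - - 8 \left(-12 - -8\right)\right) + - 36 \left(-7\right)^{2} \cdot 232 = \left(-6 - - 8 \left(-12 + 8\right)\right) + \left(-36\right) 49 \cdot 232 = \left(-6 - \left(-8\right) \left(-4\right)\right) - 409248 = \left(-6 - 32\right) - 409248 = -38 - 409248 = -409286$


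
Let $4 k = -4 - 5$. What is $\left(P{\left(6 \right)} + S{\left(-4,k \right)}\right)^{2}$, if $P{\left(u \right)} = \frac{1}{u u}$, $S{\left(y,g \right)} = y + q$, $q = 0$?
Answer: $\frac{20449}{1296} \approx 15.779$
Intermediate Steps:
$k = - \frac{9}{4}$ ($k = \frac{-4 - 5}{4} = \frac{1}{4} \left(-9\right) = - \frac{9}{4} \approx -2.25$)
$S{\left(y,g \right)} = y$ ($S{\left(y,g \right)} = y + 0 = y$)
$P{\left(u \right)} = \frac{1}{u^{2}}$
$\left(P{\left(6 \right)} + S{\left(-4,k \right)}\right)^{2} = \left(\frac{1}{36} - 4\right)^{2} = \left(- \frac{143}{36}\right)^{2} = \frac{20449}{1296}$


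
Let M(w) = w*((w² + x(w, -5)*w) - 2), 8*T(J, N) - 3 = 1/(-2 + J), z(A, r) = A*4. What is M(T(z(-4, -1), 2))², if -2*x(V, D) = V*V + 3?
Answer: 597196323927496225/739537035580145664 ≈ 0.80753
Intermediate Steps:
z(A, r) = 4*A
T(J, N) = 3/8 + 1/(8*(-2 + J))
x(V, D) = -3/2 - V²/2 (x(V, D) = -(V*V + 3)/2 = -(V² + 3)/2 = -(3 + V²)/2 = -3/2 - V²/2)
M(w) = w*(-2 + w² + w*(-3/2 - w²/2)) (M(w) = w*((w² + (-3/2 - w²/2)*w) - 2) = w*((w² + w*(-3/2 - w²/2)) - 2) = w*(-2 + w² + w*(-3/2 - w²/2)))
M(T(z(-4, -1), 2))² = (((-5 + 3*(4*(-4)))/(8*(-2 + 4*(-4))))*(-4 - ((-5 + 3*(4*(-4)))/(8*(-2 + 4*(-4))))³ - 3*(-5 + 3*(4*(-4)))/(8*(-2 + 4*(-4))) + 2*((-5 + 3*(4*(-4)))/(8*(-2 + 4*(-4))))²)/2)² = (((-5 + 3*(-16))/(8*(-2 - 16)))*(-4 - ((-5 + 3*(-16))/(8*(-2 - 16)))³ - 3*(-5 + 3*(-16))/(8*(-2 - 16)) + 2*((-5 + 3*(-16))/(8*(-2 - 16)))²)/2)² = (((⅛)*(-5 - 48)/(-18))*(-4 - ((⅛)*(-5 - 48)/(-18))³ - 3*(-5 - 48)/(8*(-18)) + 2*((⅛)*(-5 - 48)/(-18))²)/2)² = (((⅛)*(-1/18)*(-53))*(-4 - ((⅛)*(-1/18)*(-53))³ - 3*(-1)*(-53)/(8*18) + 2*((⅛)*(-1/18)*(-53))²)/2)² = ((½)*(53/144)*(-4 - (53/144)³ - 3*53/144 + 2*(53/144)²))² = ((½)*(53/144)*(-4 - 1*148877/2985984 - 53/48 + 2*(2809/20736)))² = ((½)*(53/144)*(-4 - 148877/2985984 - 53/48 + 2809/10368))² = ((½)*(53/144)*(-14580845/2985984))² = (-772784785/859963392)² = 597196323927496225/739537035580145664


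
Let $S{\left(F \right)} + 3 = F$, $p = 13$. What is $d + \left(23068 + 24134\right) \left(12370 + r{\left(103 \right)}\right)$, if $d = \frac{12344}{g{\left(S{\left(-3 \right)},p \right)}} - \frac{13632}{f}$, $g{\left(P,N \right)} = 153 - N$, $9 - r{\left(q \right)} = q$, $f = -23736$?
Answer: $\frac{20057725467414}{34615} \approx 5.7945 \cdot 10^{8}$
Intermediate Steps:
$r{\left(q \right)} = 9 - q$
$S{\left(F \right)} = -3 + F$
$d = \frac{3071934}{34615}$ ($d = \frac{12344}{153 - 13} - \frac{13632}{-23736} = \frac{12344}{153 - 13} - - \frac{568}{989} = \frac{12344}{140} + \frac{568}{989} = 12344 \cdot \frac{1}{140} + \frac{568}{989} = \frac{3086}{35} + \frac{568}{989} = \frac{3071934}{34615} \approx 88.746$)
$d + \left(23068 + 24134\right) \left(12370 + r{\left(103 \right)}\right) = \frac{3071934}{34615} + \left(23068 + 24134\right) \left(12370 + \left(9 - 103\right)\right) = \frac{3071934}{34615} + 47202 \left(12370 + \left(9 - 103\right)\right) = \frac{3071934}{34615} + 47202 \left(12370 - 94\right) = \frac{3071934}{34615} + 47202 \cdot 12276 = \frac{3071934}{34615} + 579451752 = \frac{20057725467414}{34615}$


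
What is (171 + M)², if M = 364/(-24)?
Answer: 874225/36 ≈ 24284.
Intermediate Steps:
M = -91/6 (M = 364*(-1/24) = -91/6 ≈ -15.167)
(171 + M)² = (171 - 91/6)² = (935/6)² = 874225/36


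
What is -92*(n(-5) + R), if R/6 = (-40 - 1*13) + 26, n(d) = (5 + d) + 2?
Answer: 14720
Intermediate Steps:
n(d) = 7 + d
R = -162 (R = 6*((-40 - 1*13) + 26) = 6*((-40 - 13) + 26) = 6*(-53 + 26) = 6*(-27) = -162)
-92*(n(-5) + R) = -92*((7 - 5) - 162) = -92*(2 - 162) = -92*(-160) = 14720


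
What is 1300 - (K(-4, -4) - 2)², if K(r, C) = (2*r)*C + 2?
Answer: 276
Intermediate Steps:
K(r, C) = 2 + 2*C*r (K(r, C) = 2*C*r + 2 = 2 + 2*C*r)
1300 - (K(-4, -4) - 2)² = 1300 - ((2 + 2*(-4)*(-4)) - 2)² = 1300 - ((2 + 32) - 2)² = 1300 - (34 - 2)² = 1300 - 1*32² = 1300 - 1*1024 = 1300 - 1024 = 276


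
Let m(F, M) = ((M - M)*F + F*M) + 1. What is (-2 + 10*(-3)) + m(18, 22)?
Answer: 365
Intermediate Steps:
m(F, M) = 1 + F*M (m(F, M) = (0*F + F*M) + 1 = (0 + F*M) + 1 = F*M + 1 = 1 + F*M)
(-2 + 10*(-3)) + m(18, 22) = (-2 + 10*(-3)) + (1 + 18*22) = (-2 - 30) + (1 + 396) = -32 + 397 = 365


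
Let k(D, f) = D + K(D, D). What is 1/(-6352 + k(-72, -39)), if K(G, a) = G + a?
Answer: -1/6568 ≈ -0.00015225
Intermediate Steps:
k(D, f) = 3*D (k(D, f) = D + (D + D) = D + 2*D = 3*D)
1/(-6352 + k(-72, -39)) = 1/(-6352 + 3*(-72)) = 1/(-6352 - 216) = 1/(-6568) = -1/6568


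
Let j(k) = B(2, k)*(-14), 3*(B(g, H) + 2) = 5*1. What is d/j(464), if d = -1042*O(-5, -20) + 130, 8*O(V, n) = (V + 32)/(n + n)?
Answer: 14943/320 ≈ 46.697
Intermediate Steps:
B(g, H) = -⅓ (B(g, H) = -2 + (5*1)/3 = -2 + (⅓)*5 = -2 + 5/3 = -⅓)
O(V, n) = (32 + V)/(16*n) (O(V, n) = ((V + 32)/(n + n))/8 = ((32 + V)/((2*n)))/8 = ((32 + V)*(1/(2*n)))/8 = ((32 + V)/(2*n))/8 = (32 + V)/(16*n))
d = 34867/160 (d = -521*(32 - 5)/(8*(-20)) + 130 = -521*(-1)*27/(8*20) + 130 = -1042*(-27/320) + 130 = 14067/160 + 130 = 34867/160 ≈ 217.92)
j(k) = 14/3 (j(k) = -⅓*(-14) = 14/3)
d/j(464) = 34867/(160*(14/3)) = (34867/160)*(3/14) = 14943/320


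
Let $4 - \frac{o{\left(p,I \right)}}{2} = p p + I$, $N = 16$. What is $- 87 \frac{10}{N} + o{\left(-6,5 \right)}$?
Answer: $- \frac{1027}{8} \approx -128.38$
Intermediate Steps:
$o{\left(p,I \right)} = 8 - 2 I - 2 p^{2}$ ($o{\left(p,I \right)} = 8 - 2 \left(p p + I\right) = 8 - 2 \left(p^{2} + I\right) = 8 - 2 \left(I + p^{2}\right) = 8 - \left(2 I + 2 p^{2}\right) = 8 - 2 I - 2 p^{2}$)
$- 87 \frac{10}{N} + o{\left(-6,5 \right)} = - 87 \cdot \frac{10}{16} - \left(2 + 72\right) = - 87 \cdot 10 \cdot \frac{1}{16} - 74 = \left(-87\right) \frac{5}{8} - 74 = - \frac{435}{8} - 74 = - \frac{1027}{8}$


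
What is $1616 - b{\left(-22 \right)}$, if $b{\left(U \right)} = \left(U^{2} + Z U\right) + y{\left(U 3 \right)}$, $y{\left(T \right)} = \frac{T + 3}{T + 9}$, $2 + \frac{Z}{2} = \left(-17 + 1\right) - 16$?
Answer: $- \frac{6937}{19} \approx -365.11$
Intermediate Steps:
$Z = -68$ ($Z = -4 + 2 \left(\left(-17 + 1\right) - 16\right) = -4 + 2 \left(-16 - 16\right) = -4 + 2 \left(-32\right) = -4 - 64 = -68$)
$y{\left(T \right)} = \frac{3 + T}{9 + T}$
$b{\left(U \right)} = U^{2} - 68 U + \frac{3 + 3 U}{9 + 3 U}$ ($b{\left(U \right)} = \left(U^{2} - 68 U\right) + \frac{3 + U 3}{9 + U 3} = \left(U^{2} - 68 U\right) + \frac{3 + 3 U}{9 + 3 U} = U^{2} - 68 U + \frac{3 + 3 U}{9 + 3 U}$)
$1616 - b{\left(-22 \right)} = 1616 - \frac{1 - 22 - 22 \left(-68 - 22\right) \left(3 - 22\right)}{3 - 22} = 1616 - \frac{1 - 22 - \left(-1980\right) \left(-19\right)}{-19} = 1616 - - \frac{1 - 22 - 37620}{19} = 1616 - \left(- \frac{1}{19}\right) \left(-37641\right) = 1616 - \frac{37641}{19} = - \frac{6937}{19}$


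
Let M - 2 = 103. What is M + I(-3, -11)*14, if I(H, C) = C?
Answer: -49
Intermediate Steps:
M = 105 (M = 2 + 103 = 105)
M + I(-3, -11)*14 = 105 - 11*14 = 105 - 154 = -49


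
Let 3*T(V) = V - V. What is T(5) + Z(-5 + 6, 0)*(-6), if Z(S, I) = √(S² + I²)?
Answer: -6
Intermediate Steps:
T(V) = 0 (T(V) = (V - V)/3 = (⅓)*0 = 0)
Z(S, I) = √(I² + S²)
T(5) + Z(-5 + 6, 0)*(-6) = 0 + √(0² + (-5 + 6)²)*(-6) = 0 + √(0 + 1²)*(-6) = 0 + √(0 + 1)*(-6) = 0 + √1*(-6) = 0 + 1*(-6) = 0 - 6 = -6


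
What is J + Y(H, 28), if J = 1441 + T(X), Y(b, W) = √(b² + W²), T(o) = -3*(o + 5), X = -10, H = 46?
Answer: 1456 + 10*√29 ≈ 1509.9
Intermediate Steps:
T(o) = -15 - 3*o (T(o) = -3*(5 + o) = -15 - 3*o)
Y(b, W) = √(W² + b²)
J = 1456 (J = 1441 + (-15 - 3*(-10)) = 1441 + (-15 + 30) = 1441 + 15 = 1456)
J + Y(H, 28) = 1456 + √(28² + 46²) = 1456 + √(784 + 2116) = 1456 + √2900 = 1456 + 10*√29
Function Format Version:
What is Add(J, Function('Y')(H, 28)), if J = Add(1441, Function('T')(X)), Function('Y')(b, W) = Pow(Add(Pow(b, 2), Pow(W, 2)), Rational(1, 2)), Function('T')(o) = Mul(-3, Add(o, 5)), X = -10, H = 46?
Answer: Add(1456, Mul(10, Pow(29, Rational(1, 2)))) ≈ 1509.9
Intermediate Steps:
Function('T')(o) = Add(-15, Mul(-3, o)) (Function('T')(o) = Mul(-3, Add(5, o)) = Add(-15, Mul(-3, o)))
Function('Y')(b, W) = Pow(Add(Pow(W, 2), Pow(b, 2)), Rational(1, 2))
J = 1456 (J = Add(1441, Add(-15, Mul(-3, -10))) = Add(1441, Add(-15, 30)) = Add(1441, 15) = 1456)
Add(J, Function('Y')(H, 28)) = Add(1456, Pow(Add(Pow(28, 2), Pow(46, 2)), Rational(1, 2))) = Add(1456, Pow(Add(784, 2116), Rational(1, 2))) = Add(1456, Pow(2900, Rational(1, 2))) = Add(1456, Mul(10, Pow(29, Rational(1, 2))))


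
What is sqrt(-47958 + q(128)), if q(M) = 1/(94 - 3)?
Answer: I*sqrt(397140107)/91 ≈ 218.99*I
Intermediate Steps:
q(M) = 1/91
sqrt(-47958 + q(128)) = sqrt(-47958 + 1/91) = sqrt(-4364177/91) = I*sqrt(397140107)/91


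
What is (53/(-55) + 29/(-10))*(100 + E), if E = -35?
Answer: -5525/22 ≈ -251.14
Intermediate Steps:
(53/(-55) + 29/(-10))*(100 + E) = (53/(-55) + 29/(-10))*(100 - 35) = (53*(-1/55) + 29*(-⅒))*65 = (-53/55 - 29/10)*65 = -85/22*65 = -5525/22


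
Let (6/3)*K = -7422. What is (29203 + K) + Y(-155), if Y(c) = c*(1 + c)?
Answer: 49362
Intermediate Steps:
K = -3711 (K = (1/2)*(-7422) = -3711)
(29203 + K) + Y(-155) = (29203 - 3711) - 155*(1 - 155) = 25492 - 155*(-154) = 25492 + 23870 = 49362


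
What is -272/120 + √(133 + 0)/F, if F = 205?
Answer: -34/15 + √133/205 ≈ -2.2104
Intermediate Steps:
-272/120 + √(133 + 0)/F = -272/120 + √(133 + 0)/205 = -272*1/120 + √133*(1/205) = -34/15 + √133/205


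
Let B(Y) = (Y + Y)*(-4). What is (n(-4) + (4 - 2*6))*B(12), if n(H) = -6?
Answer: 1344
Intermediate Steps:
B(Y) = -8*Y (B(Y) = (2*Y)*(-4) = -8*Y)
(n(-4) + (4 - 2*6))*B(12) = (-6 + (4 - 2*6))*(-8*12) = (-6 + (4 - 12))*(-96) = (-6 - 8)*(-96) = -14*(-96) = 1344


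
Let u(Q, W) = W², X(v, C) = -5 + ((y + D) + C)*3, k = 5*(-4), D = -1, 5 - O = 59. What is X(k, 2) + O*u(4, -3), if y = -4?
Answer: -500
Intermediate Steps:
O = -54 (O = 5 - 1*59 = 5 - 59 = -54)
k = -20
X(v, C) = -20 + 3*C (X(v, C) = -5 + ((-4 - 1) + C)*3 = -5 + (-5 + C)*3 = -5 + (-15 + 3*C) = -20 + 3*C)
X(k, 2) + O*u(4, -3) = (-20 + 3*2) - 54*(-3)² = (-20 + 6) - 54*9 = -14 - 486 = -500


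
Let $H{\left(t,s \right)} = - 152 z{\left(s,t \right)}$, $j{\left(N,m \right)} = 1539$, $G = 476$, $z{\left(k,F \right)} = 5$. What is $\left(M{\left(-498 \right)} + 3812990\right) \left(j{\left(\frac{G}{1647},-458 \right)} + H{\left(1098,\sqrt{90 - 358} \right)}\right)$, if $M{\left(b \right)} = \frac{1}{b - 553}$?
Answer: $\frac{3121805488931}{1051} \approx 2.9703 \cdot 10^{9}$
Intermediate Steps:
$M{\left(b \right)} = \frac{1}{-553 + b}$
$H{\left(t,s \right)} = -760$ ($H{\left(t,s \right)} = \left(-152\right) 5 = -760$)
$\left(M{\left(-498 \right)} + 3812990\right) \left(j{\left(\frac{G}{1647},-458 \right)} + H{\left(1098,\sqrt{90 - 358} \right)}\right) = \left(\frac{1}{-553 - 498} + 3812990\right) \left(1539 - 760\right) = \left(\frac{1}{-1051} + 3812990\right) 779 = \left(- \frac{1}{1051} + 3812990\right) 779 = \frac{4007452489}{1051} \cdot 779 = \frac{3121805488931}{1051}$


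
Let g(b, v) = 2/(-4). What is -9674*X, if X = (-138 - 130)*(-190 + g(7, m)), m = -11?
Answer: -493896396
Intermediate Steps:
g(b, v) = -1/2 (g(b, v) = 2*(-1/4) = -1/2)
X = 51054 (X = (-138 - 130)*(-190 - 1/2) = -268*(-381/2) = 51054)
-9674*X = -9674*51054 = -493896396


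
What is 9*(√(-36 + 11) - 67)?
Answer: -603 + 45*I ≈ -603.0 + 45.0*I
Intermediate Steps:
9*(√(-36 + 11) - 67) = 9*(√(-25) - 67) = 9*(5*I - 67) = 9*(-67 + 5*I) = -603 + 45*I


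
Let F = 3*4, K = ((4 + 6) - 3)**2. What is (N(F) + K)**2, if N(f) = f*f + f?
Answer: 42025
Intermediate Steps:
K = 49 (K = (10 - 3)**2 = 7**2 = 49)
F = 12
N(f) = f + f**2 (N(f) = f**2 + f = f + f**2)
(N(F) + K)**2 = (12*(1 + 12) + 49)**2 = (12*13 + 49)**2 = (156 + 49)**2 = 205**2 = 42025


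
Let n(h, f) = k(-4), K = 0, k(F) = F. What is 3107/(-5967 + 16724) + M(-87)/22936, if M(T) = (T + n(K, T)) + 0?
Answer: 70283265/246722552 ≈ 0.28487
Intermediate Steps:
n(h, f) = -4
M(T) = -4 + T (M(T) = (T - 4) + 0 = (-4 + T) + 0 = -4 + T)
3107/(-5967 + 16724) + M(-87)/22936 = 3107/(-5967 + 16724) + (-4 - 87)/22936 = 3107/10757 - 91*1/22936 = 3107*(1/10757) - 91/22936 = 3107/10757 - 91/22936 = 70283265/246722552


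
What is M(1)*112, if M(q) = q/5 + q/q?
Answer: 672/5 ≈ 134.40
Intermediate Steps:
M(q) = 1 + q/5 (M(q) = q*(1/5) + 1 = q/5 + 1 = 1 + q/5)
M(1)*112 = (1 + (1/5)*1)*112 = (1 + 1/5)*112 = (6/5)*112 = 672/5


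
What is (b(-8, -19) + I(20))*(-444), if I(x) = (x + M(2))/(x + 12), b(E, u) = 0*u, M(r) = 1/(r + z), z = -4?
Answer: -4329/16 ≈ -270.56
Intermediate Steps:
M(r) = 1/(-4 + r) (M(r) = 1/(r - 4) = 1/(-4 + r))
b(E, u) = 0
I(x) = (-1/2 + x)/(12 + x) (I(x) = (x + 1/(-4 + 2))/(x + 12) = (x + 1/(-2))/(12 + x) = (x - 1/2)/(12 + x) = (-1/2 + x)/(12 + x))
(b(-8, -19) + I(20))*(-444) = (0 + (-1/2 + 20)/(12 + 20))*(-444) = (0 + (39/2)/32)*(-444) = (0 + (1/32)*(39/2))*(-444) = (0 + 39/64)*(-444) = (39/64)*(-444) = -4329/16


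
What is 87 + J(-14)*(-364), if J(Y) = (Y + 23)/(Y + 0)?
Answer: 321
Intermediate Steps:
J(Y) = (23 + Y)/Y
87 + J(-14)*(-364) = 87 + ((23 - 14)/(-14))*(-364) = 87 - 1/14*9*(-364) = 87 - 9/14*(-364) = 87 + 234 = 321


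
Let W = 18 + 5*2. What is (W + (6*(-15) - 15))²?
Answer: 5929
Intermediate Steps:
W = 28 (W = 18 + 10 = 28)
(W + (6*(-15) - 15))² = (28 + (6*(-15) - 15))² = (28 + (-90 - 15))² = (28 - 105)² = (-77)² = 5929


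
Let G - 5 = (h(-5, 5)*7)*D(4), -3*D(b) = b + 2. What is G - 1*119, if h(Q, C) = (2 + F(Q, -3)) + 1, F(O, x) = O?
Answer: -86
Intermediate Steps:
D(b) = -⅔ - b/3 (D(b) = -(b + 2)/3 = -(2 + b)/3 = -⅔ - b/3)
h(Q, C) = 3 + Q (h(Q, C) = (2 + Q) + 1 = 3 + Q)
G = 33 (G = 5 + ((3 - 5)*7)*(-⅔ - ⅓*4) = 5 + (-2*7)*(-⅔ - 4/3) = 5 - 14*(-2) = 5 + 28 = 33)
G - 1*119 = 33 - 1*119 = 33 - 119 = -86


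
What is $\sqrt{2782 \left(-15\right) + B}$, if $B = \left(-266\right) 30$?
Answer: $i \sqrt{49710} \approx 222.96 i$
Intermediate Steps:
$B = -7980$
$\sqrt{2782 \left(-15\right) + B} = \sqrt{2782 \left(-15\right) - 7980} = \sqrt{-41730 - 7980} = \sqrt{-49710} = i \sqrt{49710}$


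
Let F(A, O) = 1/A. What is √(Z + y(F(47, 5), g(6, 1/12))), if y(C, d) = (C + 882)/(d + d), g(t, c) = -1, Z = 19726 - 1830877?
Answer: I*√16007227006/94 ≈ 1346.0*I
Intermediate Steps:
Z = -1811151
y(C, d) = (882 + C)/(2*d) (y(C, d) = (882 + C)/((2*d)) = (882 + C)*(1/(2*d)) = (882 + C)/(2*d))
√(Z + y(F(47, 5), g(6, 1/12))) = √(-1811151 + (½)*(882 + 1/47)/(-1)) = √(-1811151 + (½)*(-1)*(882 + 1/47)) = √(-1811151 + (½)*(-1)*(41455/47)) = √(-1811151 - 41455/94) = √(-170289649/94) = I*√16007227006/94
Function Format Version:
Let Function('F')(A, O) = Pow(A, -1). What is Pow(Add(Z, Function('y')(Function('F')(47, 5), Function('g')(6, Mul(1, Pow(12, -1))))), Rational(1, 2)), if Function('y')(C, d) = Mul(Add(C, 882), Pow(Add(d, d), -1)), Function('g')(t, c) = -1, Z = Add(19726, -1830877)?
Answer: Mul(Rational(1, 94), I, Pow(16007227006, Rational(1, 2))) ≈ Mul(1346.0, I)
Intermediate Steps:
Z = -1811151
Function('y')(C, d) = Mul(Rational(1, 2), Pow(d, -1), Add(882, C)) (Function('y')(C, d) = Mul(Add(882, C), Pow(Mul(2, d), -1)) = Mul(Add(882, C), Mul(Rational(1, 2), Pow(d, -1))) = Mul(Rational(1, 2), Pow(d, -1), Add(882, C)))
Pow(Add(Z, Function('y')(Function('F')(47, 5), Function('g')(6, Mul(1, Pow(12, -1))))), Rational(1, 2)) = Pow(Add(-1811151, Mul(Rational(1, 2), Pow(-1, -1), Add(882, Pow(47, -1)))), Rational(1, 2)) = Pow(Add(-1811151, Mul(Rational(1, 2), -1, Add(882, Rational(1, 47)))), Rational(1, 2)) = Pow(Add(-1811151, Mul(Rational(1, 2), -1, Rational(41455, 47))), Rational(1, 2)) = Pow(Add(-1811151, Rational(-41455, 94)), Rational(1, 2)) = Pow(Rational(-170289649, 94), Rational(1, 2)) = Mul(Rational(1, 94), I, Pow(16007227006, Rational(1, 2)))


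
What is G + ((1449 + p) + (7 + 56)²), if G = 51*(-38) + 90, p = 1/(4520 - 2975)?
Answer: 5515651/1545 ≈ 3570.0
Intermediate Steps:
p = 1/1545 ≈ 0.00064725
G = -1848 (G = -1938 + 90 = -1848)
G + ((1449 + p) + (7 + 56)²) = -1848 + ((1449 + 1/1545) + (7 + 56)²) = -1848 + (2238706/1545 + 63²) = -1848 + (2238706/1545 + 3969) = -1848 + 8370811/1545 = 5515651/1545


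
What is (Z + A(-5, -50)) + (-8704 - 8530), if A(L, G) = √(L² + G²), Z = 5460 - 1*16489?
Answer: -28263 + 5*√101 ≈ -28213.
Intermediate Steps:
Z = -11029 (Z = 5460 - 16489 = -11029)
A(L, G) = √(G² + L²)
(Z + A(-5, -50)) + (-8704 - 8530) = (-11029 + √((-50)² + (-5)²)) + (-8704 - 8530) = (-11029 + √(2500 + 25)) - 17234 = (-11029 + √2525) - 17234 = (-11029 + 5*√101) - 17234 = -28263 + 5*√101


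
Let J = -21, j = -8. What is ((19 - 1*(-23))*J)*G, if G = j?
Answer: 7056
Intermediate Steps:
G = -8
((19 - 1*(-23))*J)*G = ((19 - 1*(-23))*(-21))*(-8) = ((19 + 23)*(-21))*(-8) = (42*(-21))*(-8) = -882*(-8) = 7056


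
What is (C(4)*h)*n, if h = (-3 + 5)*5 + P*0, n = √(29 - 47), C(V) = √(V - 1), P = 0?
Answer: 30*I*√6 ≈ 73.485*I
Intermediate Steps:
C(V) = √(-1 + V)
n = 3*I*√2 (n = √(-18) = 3*I*√2 ≈ 4.2426*I)
h = 10 (h = (-3 + 5)*5 + 0*0 = 2*5 + 0 = 10 + 0 = 10)
(C(4)*h)*n = (√(-1 + 4)*10)*(3*I*√2) = (√3*10)*(3*I*√2) = (10*√3)*(3*I*√2) = 30*I*√6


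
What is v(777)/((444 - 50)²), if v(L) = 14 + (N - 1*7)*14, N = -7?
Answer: -91/77618 ≈ -0.0011724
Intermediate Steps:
v(L) = -182 (v(L) = 14 + (-7 - 1*7)*14 = 14 + (-7 - 7)*14 = 14 - 14*14 = 14 - 196 = -182)
v(777)/((444 - 50)²) = -182/(444 - 50)² = -182/(394²) = -182/155236 = -182*1/155236 = -91/77618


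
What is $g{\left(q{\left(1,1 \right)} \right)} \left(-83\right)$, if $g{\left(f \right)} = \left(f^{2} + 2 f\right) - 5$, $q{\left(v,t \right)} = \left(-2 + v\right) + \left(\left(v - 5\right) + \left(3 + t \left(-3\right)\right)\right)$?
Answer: $-830$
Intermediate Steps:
$q{\left(v,t \right)} = -4 - 3 t + 2 v$ ($q{\left(v,t \right)} = \left(-2 + v\right) - \left(2 - v + 3 t\right) = -4 - 3 t + 2 v$)
$g{\left(f \right)} = -5 + f^{2} + 2 f$
$g{\left(q{\left(1,1 \right)} \right)} \left(-83\right) = \left(-5 + \left(-4 - 3 + 2 \cdot 1\right)^{2} + 2 \left(-4 - 3 + 2 \cdot 1\right)\right) \left(-83\right) = \left(-5 + \left(-4 - 3 + 2\right)^{2} + 2 \left(-4 - 3 + 2\right)\right) \left(-83\right) = \left(-5 + \left(-5\right)^{2} + 2 \left(-5\right)\right) \left(-83\right) = \left(-5 + 25 - 10\right) \left(-83\right) = 10 \left(-83\right) = -830$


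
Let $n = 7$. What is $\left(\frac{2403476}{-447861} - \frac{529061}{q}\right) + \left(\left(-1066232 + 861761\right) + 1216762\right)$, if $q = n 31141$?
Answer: $\frac{98827059156232504}{97627875807} \approx 1.0123 \cdot 10^{6}$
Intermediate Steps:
$q = 217987$ ($q = 7 \cdot 31141 = 217987$)
$\left(\frac{2403476}{-447861} - \frac{529061}{q}\right) + \left(\left(-1066232 + 861761\right) + 1216762\right) = \left(\frac{2403476}{-447861} - \frac{529061}{217987}\right) + \left(\left(-1066232 + 861761\right) + 1216762\right) = \left(2403476 \left(- \frac{1}{447861}\right) - \frac{529061}{217987}\right) + \left(-204471 + 1216762\right) = \left(- \frac{2403476}{447861} - \frac{529061}{217987}\right) + 1012291 = - \frac{760872311333}{97627875807} + 1012291 = \frac{98827059156232504}{97627875807}$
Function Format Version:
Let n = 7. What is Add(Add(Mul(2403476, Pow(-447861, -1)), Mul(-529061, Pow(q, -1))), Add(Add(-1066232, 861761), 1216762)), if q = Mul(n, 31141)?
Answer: Rational(98827059156232504, 97627875807) ≈ 1.0123e+6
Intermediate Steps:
q = 217987 (q = Mul(7, 31141) = 217987)
Add(Add(Mul(2403476, Pow(-447861, -1)), Mul(-529061, Pow(q, -1))), Add(Add(-1066232, 861761), 1216762)) = Add(Add(Mul(2403476, Pow(-447861, -1)), Mul(-529061, Pow(217987, -1))), Add(Add(-1066232, 861761), 1216762)) = Add(Add(Mul(2403476, Rational(-1, 447861)), Mul(-529061, Rational(1, 217987))), Add(-204471, 1216762)) = Add(Add(Rational(-2403476, 447861), Rational(-529061, 217987)), 1012291) = Add(Rational(-760872311333, 97627875807), 1012291) = Rational(98827059156232504, 97627875807)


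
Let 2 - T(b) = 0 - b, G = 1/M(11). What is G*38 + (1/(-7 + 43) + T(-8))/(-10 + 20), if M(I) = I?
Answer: 2263/792 ≈ 2.8573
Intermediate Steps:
G = 1/11 ≈ 0.090909
T(b) = 2 + b (T(b) = 2 - (0 - b) = 2 - (-1)*b = 2 + b)
G*38 + (1/(-7 + 43) + T(-8))/(-10 + 20) = (1/11)*38 + (1/(-7 + 43) + (2 - 8))/(-10 + 20) = 38/11 + (1/36 - 6)/10 = 38/11 + (1/36 - 6)*(⅒) = 38/11 - 215/36*⅒ = 38/11 - 43/72 = 2263/792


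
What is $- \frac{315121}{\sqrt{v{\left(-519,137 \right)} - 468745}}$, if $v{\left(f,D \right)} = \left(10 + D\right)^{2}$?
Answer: $\frac{315121 i \sqrt{27946}}{111784} \approx 471.26 i$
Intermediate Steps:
$- \frac{315121}{\sqrt{v{\left(-519,137 \right)} - 468745}} = - \frac{315121}{\sqrt{\left(10 + 137\right)^{2} - 468745}} = - \frac{315121}{\sqrt{147^{2} - 468745}} = - \frac{315121}{\sqrt{21609 - 468745}} = - \frac{315121}{\sqrt{-447136}} = - \frac{315121}{4 i \sqrt{27946}} = - 315121 \left(- \frac{i \sqrt{27946}}{111784}\right) = \frac{315121 i \sqrt{27946}}{111784}$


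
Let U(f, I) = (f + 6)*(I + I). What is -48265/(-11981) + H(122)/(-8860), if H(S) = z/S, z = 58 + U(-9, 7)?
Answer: 6521301513/1618812815 ≈ 4.0285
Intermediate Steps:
U(f, I) = 2*I*(6 + f) (U(f, I) = (6 + f)*(2*I) = 2*I*(6 + f))
z = 16 (z = 58 + 2*7*(6 - 9) = 58 + 2*7*(-3) = 58 - 42 = 16)
H(S) = 16/S
-48265/(-11981) + H(122)/(-8860) = -48265/(-11981) + (16/122)/(-8860) = -48265*(-1/11981) + (16*(1/122))*(-1/8860) = 48265/11981 + (8/61)*(-1/8860) = 48265/11981 - 2/135115 = 6521301513/1618812815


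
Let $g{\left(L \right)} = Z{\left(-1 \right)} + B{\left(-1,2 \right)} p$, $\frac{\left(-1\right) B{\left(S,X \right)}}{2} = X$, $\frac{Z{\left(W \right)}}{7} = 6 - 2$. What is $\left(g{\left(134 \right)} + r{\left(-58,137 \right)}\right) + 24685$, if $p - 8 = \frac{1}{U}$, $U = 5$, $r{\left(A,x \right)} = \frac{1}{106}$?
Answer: $\frac{13080511}{530} \approx 24680.0$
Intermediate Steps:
$r{\left(A,x \right)} = \frac{1}{106}$
$Z{\left(W \right)} = 28$ ($Z{\left(W \right)} = 7 \left(6 - 2\right) = 7 \cdot 4 = 28$)
$B{\left(S,X \right)} = - 2 X$
$p = \frac{41}{5}$ ($p = 8 + \frac{1}{5} = \frac{41}{5} \approx 8.2$)
$g{\left(L \right)} = - \frac{24}{5}$ ($g{\left(L \right)} = 28 + \left(-2\right) 2 \cdot \frac{41}{5} = 28 - \frac{164}{5} = - \frac{24}{5}$)
$\left(g{\left(134 \right)} + r{\left(-58,137 \right)}\right) + 24685 = \left(- \frac{24}{5} + \frac{1}{106}\right) + 24685 = - \frac{2539}{530} + 24685 = \frac{13080511}{530}$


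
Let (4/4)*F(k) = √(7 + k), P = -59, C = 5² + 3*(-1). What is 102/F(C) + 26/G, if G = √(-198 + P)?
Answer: 102*√29/29 - 26*I*√257/257 ≈ 18.941 - 1.6218*I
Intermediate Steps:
C = 22 (C = 25 - 3 = 22)
F(k) = √(7 + k)
G = I*√257 (G = √(-198 - 59) = √(-257) = I*√257 ≈ 16.031*I)
102/F(C) + 26/G = 102/(√(7 + 22)) + 26/((I*√257)) = 102/(√29) + 26*(-I*√257/257) = 102*(√29/29) - 26*I*√257/257 = 102*√29/29 - 26*I*√257/257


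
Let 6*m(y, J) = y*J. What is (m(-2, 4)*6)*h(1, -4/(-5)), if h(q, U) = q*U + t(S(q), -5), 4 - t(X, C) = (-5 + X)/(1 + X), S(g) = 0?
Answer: -392/5 ≈ -78.400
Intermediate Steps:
t(X, C) = 4 - (-5 + X)/(1 + X)
m(y, J) = J*y/6 (m(y, J) = (y*J)/6 = (J*y)/6 = J*y/6)
h(q, U) = 9 + U*q (h(q, U) = q*U + 3*(3 + 0)/(1 + 0) = U*q + 3*3/1 = U*q + 3*1*3 = U*q + 9 = 9 + U*q)
(m(-2, 4)*6)*h(1, -4/(-5)) = (((⅙)*4*(-2))*6)*(9 - 4/(-5)*1) = (-4/3*6)*(9 - 4*(-⅕)*1) = -8*(9 + (⅘)*1) = -8*(9 + ⅘) = -8*49/5 = -392/5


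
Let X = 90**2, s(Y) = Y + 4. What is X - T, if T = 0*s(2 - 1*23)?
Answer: 8100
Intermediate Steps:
s(Y) = 4 + Y
X = 8100
T = 0 (T = 0*(4 + (2 - 1*23)) = 0*(4 + (2 - 23)) = 0*(4 - 21) = 0*(-17) = 0)
X - T = 8100 - 1*0 = 8100 + 0 = 8100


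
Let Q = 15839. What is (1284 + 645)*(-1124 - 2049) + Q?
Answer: -6104878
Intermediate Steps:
(1284 + 645)*(-1124 - 2049) + Q = (1284 + 645)*(-1124 - 2049) + 15839 = 1929*(-3173) + 15839 = -6120717 + 15839 = -6104878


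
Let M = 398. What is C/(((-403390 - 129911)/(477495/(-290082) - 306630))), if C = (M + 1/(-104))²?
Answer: 16931954160301456395/185916248855168 ≈ 91073.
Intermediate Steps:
C = 1713214881/10816 (C = (398 + 1/(-104))² = (398 - 1/104)² = (41391/104)² = 1713214881/10816 ≈ 1.5840e+5)
C/(((-403390 - 129911)/(477495/(-290082) - 306630))) = 1713214881/(10816*(((-403390 - 129911)/(477495/(-290082) - 306630)))) = 1713214881/(10816*((-533301/(477495*(-1/290082) - 306630)))) = 1713214881/(10816*((-533301/(-159165/96694 - 306630)))) = 1713214881/(10816*((-533301/(-29649440385/96694)))) = 1713214881/(10816*((-533301*(-96694/29649440385)))) = 1713214881/(10816*(17189002298/9883146795)) = (1713214881/10816)*(9883146795/17189002298) = 16931954160301456395/185916248855168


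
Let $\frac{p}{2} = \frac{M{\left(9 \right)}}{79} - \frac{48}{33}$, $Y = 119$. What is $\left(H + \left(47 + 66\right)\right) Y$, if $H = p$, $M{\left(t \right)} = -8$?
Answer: $\frac{11363667}{869} \approx 13077.0$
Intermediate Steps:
$p = - \frac{2704}{869}$ ($p = 2 \left(- \frac{8}{79} - \frac{48}{33}\right) = 2 \left(\left(-8\right) \frac{1}{79} - \frac{16}{11}\right) = 2 \left(- \frac{8}{79} - \frac{16}{11}\right) = 2 \left(- \frac{1352}{869}\right) = - \frac{2704}{869} \approx -3.1116$)
$H = - \frac{2704}{869} \approx -3.1116$
$\left(H + \left(47 + 66\right)\right) Y = \left(- \frac{2704}{869} + \left(47 + 66\right)\right) 119 = \left(- \frac{2704}{869} + 113\right) 119 = \frac{95493}{869} \cdot 119 = \frac{11363667}{869}$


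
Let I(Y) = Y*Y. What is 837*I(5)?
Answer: 20925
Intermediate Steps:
I(Y) = Y²
837*I(5) = 837*5² = 837*25 = 20925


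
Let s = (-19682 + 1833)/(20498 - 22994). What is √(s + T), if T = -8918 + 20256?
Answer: √6534807/24 ≈ 106.51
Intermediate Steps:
T = 11338
s = 1373/192 (s = -17849/(-2496) = -17849*(-1/2496) = 1373/192 ≈ 7.1510)
√(s + T) = √(1373/192 + 11338) = √(2178269/192) = √6534807/24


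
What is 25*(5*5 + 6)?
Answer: 775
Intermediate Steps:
25*(5*5 + 6) = 25*(25 + 6) = 25*31 = 775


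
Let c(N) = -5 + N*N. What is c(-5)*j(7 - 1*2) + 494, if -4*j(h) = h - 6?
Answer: 499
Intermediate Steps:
c(N) = -5 + N²
j(h) = 3/2 - h/4 (j(h) = -(h - 6)/4 = -(-6 + h)/4 = 3/2 - h/4)
c(-5)*j(7 - 1*2) + 494 = (-5 + (-5)²)*(3/2 - (7 - 1*2)/4) + 494 = (-5 + 25)*(3/2 - (7 - 2)/4) + 494 = 20*(3/2 - ¼*5) + 494 = 20*(3/2 - 5/4) + 494 = 20*(¼) + 494 = 5 + 494 = 499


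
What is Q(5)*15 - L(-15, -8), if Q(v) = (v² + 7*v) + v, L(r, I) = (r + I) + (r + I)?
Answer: 1021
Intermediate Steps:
L(r, I) = 2*I + 2*r (L(r, I) = (I + r) + (I + r) = 2*I + 2*r)
Q(v) = v² + 8*v
Q(5)*15 - L(-15, -8) = (5*(8 + 5))*15 - (2*(-8) + 2*(-15)) = (5*13)*15 - (-16 - 30) = 65*15 - 1*(-46) = 975 + 46 = 1021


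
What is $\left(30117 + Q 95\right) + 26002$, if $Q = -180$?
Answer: $39019$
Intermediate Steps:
$\left(30117 + Q 95\right) + 26002 = \left(30117 - 17100\right) + 26002 = 13017 + 26002 = 39019$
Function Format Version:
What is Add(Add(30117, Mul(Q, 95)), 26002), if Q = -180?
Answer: 39019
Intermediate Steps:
Add(Add(30117, Mul(Q, 95)), 26002) = Add(Add(30117, Mul(-180, 95)), 26002) = Add(Add(30117, -17100), 26002) = Add(13017, 26002) = 39019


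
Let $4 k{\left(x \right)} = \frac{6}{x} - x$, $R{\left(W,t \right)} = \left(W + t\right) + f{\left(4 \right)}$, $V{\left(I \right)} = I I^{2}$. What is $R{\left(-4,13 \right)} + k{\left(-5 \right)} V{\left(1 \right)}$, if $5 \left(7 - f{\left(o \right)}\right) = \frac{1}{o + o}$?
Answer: $\frac{677}{40} \approx 16.925$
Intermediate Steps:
$V{\left(I \right)} = I^{3}$
$f{\left(o \right)} = 7 - \frac{1}{10 o}$ ($f{\left(o \right)} = 7 - \frac{1}{5 \left(o + o\right)} = 7 - \frac{1}{5 \cdot 2 o} = 7 - \frac{\frac{1}{2} \frac{1}{o}}{5} = 7 - \frac{1}{10 o}$)
$R{\left(W,t \right)} = \frac{279}{40} + W + t$ ($R{\left(W,t \right)} = \left(W + t\right) + \left(7 - \frac{1}{10 \cdot 4}\right) = \left(W + t\right) + \left(7 - \frac{1}{40}\right) = \left(W + t\right) + \frac{279}{40} = \frac{279}{40} + W + t$)
$k{\left(x \right)} = - \frac{x}{4} + \frac{3}{2 x}$ ($k{\left(x \right)} = \frac{\frac{6}{x} - x}{4} = \frac{- x + \frac{6}{x}}{4} = - \frac{x}{4} + \frac{3}{2 x}$)
$R{\left(-4,13 \right)} + k{\left(-5 \right)} V{\left(1 \right)} = \left(\frac{279}{40} - 4 + 13\right) + \frac{6 - \left(-5\right)^{2}}{4 \left(-5\right)} 1^{3} = \frac{639}{40} + \frac{1}{4} \left(- \frac{1}{5}\right) \left(6 - 25\right) 1 = \frac{639}{40} + \frac{1}{4} \left(- \frac{1}{5}\right) \left(-19\right) 1 = \frac{639}{40} + \frac{19}{20} \cdot 1 = \frac{639}{40} + \frac{19}{20} = \frac{677}{40}$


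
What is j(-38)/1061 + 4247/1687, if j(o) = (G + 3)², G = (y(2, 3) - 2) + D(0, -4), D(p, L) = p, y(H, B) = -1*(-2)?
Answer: 4521250/1789907 ≈ 2.5260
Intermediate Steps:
y(H, B) = 2
G = 0 (G = (2 - 2) + 0 = 0 + 0 = 0)
j(o) = 9 (j(o) = (0 + 3)² = 3² = 9)
j(-38)/1061 + 4247/1687 = 9/1061 + 4247/1687 = 4521250/1789907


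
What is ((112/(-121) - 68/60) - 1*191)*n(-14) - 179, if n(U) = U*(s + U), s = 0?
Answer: -69003677/1815 ≈ -38019.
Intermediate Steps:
n(U) = U² (n(U) = U*(0 + U) = U*U = U²)
((112/(-121) - 68/60) - 1*191)*n(-14) - 179 = ((112/(-121) - 68/60) - 1*191)*(-14)² - 179 = ((112*(-1/121) - 68*1/60) - 191)*196 - 179 = ((-112/121 - 17/15) - 191)*196 - 179 = (-3737/1815 - 191)*196 - 179 = -350402/1815*196 - 179 = -68678792/1815 - 179 = -69003677/1815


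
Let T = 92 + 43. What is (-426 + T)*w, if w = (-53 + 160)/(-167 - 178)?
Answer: 10379/115 ≈ 90.252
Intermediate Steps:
T = 135
w = -107/345 (w = 107/(-345) = 107*(-1/345) = -107/345 ≈ -0.31014)
(-426 + T)*w = (-426 + 135)*(-107/345) = -291*(-107/345) = 10379/115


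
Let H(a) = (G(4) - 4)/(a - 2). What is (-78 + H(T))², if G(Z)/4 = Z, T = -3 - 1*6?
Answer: 756900/121 ≈ 6255.4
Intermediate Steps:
T = -9 (T = -3 - 6 = -9)
G(Z) = 4*Z
H(a) = 12/(-2 + a) (H(a) = (4*4 - 4)/(a - 2) = (16 - 4)/(-2 + a) = 12/(-2 + a))
(-78 + H(T))² = (-78 + 12/(-2 - 9))² = (-78 + 12/(-11))² = (-78 + 12*(-1/11))² = (-78 - 12/11)² = (-870/11)² = 756900/121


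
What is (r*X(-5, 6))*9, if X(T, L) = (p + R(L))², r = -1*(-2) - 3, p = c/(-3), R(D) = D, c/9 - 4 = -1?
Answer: -81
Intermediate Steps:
c = 27 (c = 36 + 9*(-1) = 36 - 9 = 27)
p = -9 (p = 27/(-3) = 27*(-⅓) = -9)
r = -1 (r = 2 - 3 = -1)
X(T, L) = (-9 + L)²
(r*X(-5, 6))*9 = -(-9 + 6)²*9 = -1*(-3)²*9 = -1*9*9 = -9*9 = -81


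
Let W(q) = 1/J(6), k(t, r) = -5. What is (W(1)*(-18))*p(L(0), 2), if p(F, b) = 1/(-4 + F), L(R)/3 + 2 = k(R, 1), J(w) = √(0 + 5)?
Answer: 18*√5/125 ≈ 0.32199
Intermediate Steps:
J(w) = √5
L(R) = -21 (L(R) = -6 + 3*(-5) = -6 - 15 = -21)
W(q) = √5/5 (W(q) = 1/(√5) = √5/5)
(W(1)*(-18))*p(L(0), 2) = ((√5/5)*(-18))/(-4 - 21) = -18*√5/5/(-25) = -18*√5/5*(-1/25) = 18*√5/125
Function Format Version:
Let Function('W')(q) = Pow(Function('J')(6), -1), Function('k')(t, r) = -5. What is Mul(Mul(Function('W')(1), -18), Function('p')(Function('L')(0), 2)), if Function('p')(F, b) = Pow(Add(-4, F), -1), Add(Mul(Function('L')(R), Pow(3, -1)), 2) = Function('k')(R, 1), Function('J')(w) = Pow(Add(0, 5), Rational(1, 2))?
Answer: Mul(Rational(18, 125), Pow(5, Rational(1, 2))) ≈ 0.32199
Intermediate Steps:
Function('J')(w) = Pow(5, Rational(1, 2))
Function('L')(R) = -21 (Function('L')(R) = Add(-6, Mul(3, -5)) = Add(-6, -15) = -21)
Function('W')(q) = Mul(Rational(1, 5), Pow(5, Rational(1, 2))) (Function('W')(q) = Pow(Pow(5, Rational(1, 2)), -1) = Mul(Rational(1, 5), Pow(5, Rational(1, 2))))
Mul(Mul(Function('W')(1), -18), Function('p')(Function('L')(0), 2)) = Mul(Mul(Mul(Rational(1, 5), Pow(5, Rational(1, 2))), -18), Pow(Add(-4, -21), -1)) = Mul(Mul(Rational(-18, 5), Pow(5, Rational(1, 2))), Pow(-25, -1)) = Mul(Mul(Rational(-18, 5), Pow(5, Rational(1, 2))), Rational(-1, 25)) = Mul(Rational(18, 125), Pow(5, Rational(1, 2)))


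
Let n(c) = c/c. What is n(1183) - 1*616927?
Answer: -616926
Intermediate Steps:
n(c) = 1
n(1183) - 1*616927 = 1 - 1*616927 = 1 - 616927 = -616926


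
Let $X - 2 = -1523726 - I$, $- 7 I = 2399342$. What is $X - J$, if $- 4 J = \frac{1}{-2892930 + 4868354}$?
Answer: $- \frac{65321155767289}{55311872} \approx -1.181 \cdot 10^{6}$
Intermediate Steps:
$I = - \frac{2399342}{7}$ ($I = \left(- \frac{1}{7}\right) 2399342 = - \frac{2399342}{7} \approx -3.4276 \cdot 10^{5}$)
$J = - \frac{1}{7901696}$ ($J = - \frac{1}{4 \left(-2892930 + 4868354\right)} = - \frac{1}{4 \cdot 1975424} = \left(- \frac{1}{4}\right) \frac{1}{1975424} = - \frac{1}{7901696} \approx -1.2656 \cdot 10^{-7}$)
$X = - \frac{8266726}{7}$ ($X = 2 - \frac{8266740}{7} = - \frac{8266726}{7} \approx -1.181 \cdot 10^{6}$)
$X - J = - \frac{8266726}{7} - - \frac{1}{7901696} = - \frac{8266726}{7} + \frac{1}{7901696} = - \frac{65321155767289}{55311872}$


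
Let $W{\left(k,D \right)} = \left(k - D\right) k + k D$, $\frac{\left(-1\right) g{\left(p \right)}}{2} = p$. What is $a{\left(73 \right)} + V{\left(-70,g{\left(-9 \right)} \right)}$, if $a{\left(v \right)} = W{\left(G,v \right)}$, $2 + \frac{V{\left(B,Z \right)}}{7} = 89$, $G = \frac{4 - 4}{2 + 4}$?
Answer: $609$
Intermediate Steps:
$G = 0$ ($G = \frac{0}{6} = 0 \cdot \frac{1}{6} = 0$)
$g{\left(p \right)} = - 2 p$
$V{\left(B,Z \right)} = 609$ ($V{\left(B,Z \right)} = -14 + 7 \cdot 89 = -14 + 623 = 609$)
$W{\left(k,D \right)} = D k + k \left(k - D\right)$ ($W{\left(k,D \right)} = k \left(k - D\right) + D k = D k + k \left(k - D\right)$)
$a{\left(v \right)} = 0$ ($a{\left(v \right)} = 0^{2} = 0$)
$a{\left(73 \right)} + V{\left(-70,g{\left(-9 \right)} \right)} = 0 + 609 = 609$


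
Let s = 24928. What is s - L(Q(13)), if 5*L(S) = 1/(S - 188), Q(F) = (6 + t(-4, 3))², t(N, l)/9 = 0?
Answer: 18945281/760 ≈ 24928.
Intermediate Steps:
t(N, l) = 0 (t(N, l) = 9*0 = 0)
Q(F) = 36 (Q(F) = (6 + 0)² = 6² = 36)
L(S) = 1/(5*(-188 + S)) (L(S) = 1/(5*(S - 188)) = 1/(5*(-188 + S)))
s - L(Q(13)) = 24928 - 1/(5*(-188 + 36)) = 24928 - 1/(5*(-152)) = 24928 - (-1)/(5*152) = 24928 - 1*(-1/760) = 24928 + 1/760 = 18945281/760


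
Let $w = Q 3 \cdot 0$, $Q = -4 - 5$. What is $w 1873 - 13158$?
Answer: $-13158$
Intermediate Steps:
$Q = -9$ ($Q = -4 - 5 = -9$)
$w = 0$ ($w = \left(-9\right) 3 \cdot 0 = \left(-27\right) 0 = 0$)
$w 1873 - 13158 = 0 \cdot 1873 - 13158 = 0 - 13158 = -13158$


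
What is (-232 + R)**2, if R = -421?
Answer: 426409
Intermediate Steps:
(-232 + R)**2 = (-232 - 421)**2 = (-653)**2 = 426409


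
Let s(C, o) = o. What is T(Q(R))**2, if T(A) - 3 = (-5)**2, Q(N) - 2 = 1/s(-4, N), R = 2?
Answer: 784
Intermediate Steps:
Q(N) = 2 + 1/N
T(A) = 28 (T(A) = 3 + (-5)**2 = 3 + 25 = 28)
T(Q(R))**2 = 28**2 = 784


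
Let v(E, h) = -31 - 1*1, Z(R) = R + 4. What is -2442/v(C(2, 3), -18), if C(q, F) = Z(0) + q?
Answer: 1221/16 ≈ 76.313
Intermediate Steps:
Z(R) = 4 + R
C(q, F) = 4 + q (C(q, F) = (4 + 0) + q = 4 + q)
v(E, h) = -32 (v(E, h) = -31 - 1 = -32)
-2442/v(C(2, 3), -18) = -2442/(-32) = -2442*(-1/32) = 1221/16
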